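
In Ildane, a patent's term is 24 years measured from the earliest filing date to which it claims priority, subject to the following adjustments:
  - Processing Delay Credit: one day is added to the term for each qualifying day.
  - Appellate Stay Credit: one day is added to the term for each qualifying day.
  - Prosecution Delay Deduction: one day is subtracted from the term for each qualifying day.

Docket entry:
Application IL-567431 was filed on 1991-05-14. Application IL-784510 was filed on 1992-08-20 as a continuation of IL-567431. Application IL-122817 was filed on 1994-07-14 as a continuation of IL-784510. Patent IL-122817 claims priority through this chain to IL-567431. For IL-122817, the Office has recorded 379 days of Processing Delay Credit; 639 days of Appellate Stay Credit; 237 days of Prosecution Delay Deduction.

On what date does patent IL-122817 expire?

Earliest priority filing: 14 May 1991.
Base term: 14 May 1991 + 24 years → 14 May 2015.
Processing Delay Credit: +379 days → 27 May 2016.
Appellate Stay Credit: +639 days → 25 February 2018.
Prosecution Delay Deduction: −237 days → 3 July 2017.

July 3, 2017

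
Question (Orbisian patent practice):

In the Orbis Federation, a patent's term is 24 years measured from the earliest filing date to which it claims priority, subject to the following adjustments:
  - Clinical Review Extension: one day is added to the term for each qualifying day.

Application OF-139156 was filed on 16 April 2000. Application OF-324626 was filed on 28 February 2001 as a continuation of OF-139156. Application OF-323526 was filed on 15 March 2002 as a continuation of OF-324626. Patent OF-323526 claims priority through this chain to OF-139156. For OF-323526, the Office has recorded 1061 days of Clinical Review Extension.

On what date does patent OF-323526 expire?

March 13, 2027

Earliest priority filing: 16 April 2000.
Base term: 16 April 2000 + 24 years → 16 April 2024.
Clinical Review Extension: +1061 days → 13 March 2027.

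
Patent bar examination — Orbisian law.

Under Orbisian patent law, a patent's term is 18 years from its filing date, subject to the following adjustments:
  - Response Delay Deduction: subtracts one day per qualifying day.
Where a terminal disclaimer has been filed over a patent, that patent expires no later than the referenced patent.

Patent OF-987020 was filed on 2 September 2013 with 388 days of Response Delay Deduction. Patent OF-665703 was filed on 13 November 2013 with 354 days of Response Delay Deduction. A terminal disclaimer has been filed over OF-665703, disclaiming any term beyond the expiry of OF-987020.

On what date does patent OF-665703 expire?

Natural term of OF-665703:
  Base: filing + 18 years → 13 November 2031.
  Response Delay Deduction: −354 days → 24 November 2030.
Expiry of referenced patent OF-987020:
  Base: filing + 18 years → 2 September 2031.
  Response Delay Deduction: −388 days → 10 August 2030.
Terminal disclaimer: OF-665703 expires on the earlier of 24 November 2030 and 10 August 2030.

August 10, 2030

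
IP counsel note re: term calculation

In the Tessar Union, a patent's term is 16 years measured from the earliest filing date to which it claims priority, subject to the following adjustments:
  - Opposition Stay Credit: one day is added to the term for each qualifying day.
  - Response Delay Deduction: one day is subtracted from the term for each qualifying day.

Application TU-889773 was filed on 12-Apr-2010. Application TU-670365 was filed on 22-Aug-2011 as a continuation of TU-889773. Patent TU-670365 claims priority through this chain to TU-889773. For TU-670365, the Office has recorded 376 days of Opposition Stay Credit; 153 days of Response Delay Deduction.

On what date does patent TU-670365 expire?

2026-11-21

Earliest priority filing: 12 April 2010.
Base term: 12 April 2010 + 16 years → 12 April 2026.
Opposition Stay Credit: +376 days → 23 April 2027.
Response Delay Deduction: −153 days → 21 November 2026.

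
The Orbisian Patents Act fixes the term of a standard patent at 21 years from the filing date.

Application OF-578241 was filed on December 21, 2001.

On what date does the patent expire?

December 21, 2022

Filing date + 21 years → 21 December 2022.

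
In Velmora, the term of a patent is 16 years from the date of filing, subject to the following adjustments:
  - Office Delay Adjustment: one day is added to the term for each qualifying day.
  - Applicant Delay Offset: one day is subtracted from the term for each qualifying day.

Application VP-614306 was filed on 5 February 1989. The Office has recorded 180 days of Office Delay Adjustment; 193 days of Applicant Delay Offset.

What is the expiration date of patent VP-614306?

January 23, 2005

Base term: filing date + 16 years → 5 February 2005.
Office Delay Adjustment: +180 days → 4 August 2005.
Applicant Delay Offset: −193 days → 23 January 2005.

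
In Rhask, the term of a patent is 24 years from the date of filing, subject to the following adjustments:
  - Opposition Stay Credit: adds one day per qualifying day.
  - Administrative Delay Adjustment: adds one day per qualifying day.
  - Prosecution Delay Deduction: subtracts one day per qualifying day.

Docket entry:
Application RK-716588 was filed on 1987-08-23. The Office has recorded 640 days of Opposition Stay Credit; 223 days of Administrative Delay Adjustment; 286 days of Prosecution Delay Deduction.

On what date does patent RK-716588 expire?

Base term: filing date + 24 years → 23 August 2011.
Opposition Stay Credit: +640 days → 24 May 2013.
Administrative Delay Adjustment: +223 days → 2 January 2014.
Prosecution Delay Deduction: −286 days → 22 March 2013.

March 22, 2013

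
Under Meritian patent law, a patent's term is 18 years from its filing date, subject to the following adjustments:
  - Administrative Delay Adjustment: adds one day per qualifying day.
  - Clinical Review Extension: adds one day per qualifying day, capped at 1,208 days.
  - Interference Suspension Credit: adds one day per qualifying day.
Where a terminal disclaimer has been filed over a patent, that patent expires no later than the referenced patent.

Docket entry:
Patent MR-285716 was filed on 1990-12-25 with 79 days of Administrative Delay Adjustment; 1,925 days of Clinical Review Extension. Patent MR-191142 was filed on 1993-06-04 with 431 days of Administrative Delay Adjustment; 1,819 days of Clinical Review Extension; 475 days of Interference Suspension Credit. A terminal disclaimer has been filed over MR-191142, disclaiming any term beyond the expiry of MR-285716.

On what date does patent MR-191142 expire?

Natural term of MR-191142:
  Base: filing + 18 years → 4 June 2011.
  Administrative Delay Adjustment: +431 days → 8 August 2012.
  Clinical Review Extension: 1819 days claimed exceeds the 1208-day cap, so +1208 days → 29 November 2015.
  Interference Suspension Credit: +475 days → 18 March 2017.
Expiry of referenced patent MR-285716:
  Base: filing + 18 years → 25 December 2008.
  Administrative Delay Adjustment: +79 days → 14 March 2009.
  Clinical Review Extension: 1925 days claimed exceeds the 1208-day cap, so +1208 days → 4 July 2012.
Terminal disclaimer: MR-191142 expires on the earlier of 18 March 2017 and 4 July 2012.

July 4, 2012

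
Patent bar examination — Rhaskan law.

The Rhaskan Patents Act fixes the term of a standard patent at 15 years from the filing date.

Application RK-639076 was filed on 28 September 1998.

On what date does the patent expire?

Filing date + 15 years → 28 September 2013.

2013-09-28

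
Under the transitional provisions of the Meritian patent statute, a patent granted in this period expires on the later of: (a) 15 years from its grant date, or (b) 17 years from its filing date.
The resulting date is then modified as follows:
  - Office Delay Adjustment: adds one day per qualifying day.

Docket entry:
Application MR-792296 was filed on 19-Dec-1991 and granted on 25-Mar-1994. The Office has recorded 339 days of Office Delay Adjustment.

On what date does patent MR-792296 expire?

February 27, 2010

(a) grant + 15 years → 25 March 2009.
(b) filing + 17 years → 19 December 2008.
Later of the two: 25 March 2009.
Office Delay Adjustment: +339 days → 27 February 2010.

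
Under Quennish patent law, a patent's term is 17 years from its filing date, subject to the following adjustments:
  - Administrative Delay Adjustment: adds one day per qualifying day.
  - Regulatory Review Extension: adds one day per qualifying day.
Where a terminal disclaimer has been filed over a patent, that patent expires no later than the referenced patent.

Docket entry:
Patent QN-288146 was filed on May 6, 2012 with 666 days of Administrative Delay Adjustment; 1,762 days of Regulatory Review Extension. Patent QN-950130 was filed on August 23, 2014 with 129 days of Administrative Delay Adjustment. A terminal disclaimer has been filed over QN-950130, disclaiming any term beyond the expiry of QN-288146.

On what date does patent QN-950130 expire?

Natural term of QN-950130:
  Base: filing + 17 years → 23 August 2031.
  Administrative Delay Adjustment: +129 days → 30 December 2031.
Expiry of referenced patent QN-288146:
  Base: filing + 17 years → 6 May 2029.
  Administrative Delay Adjustment: +666 days → 3 March 2031.
  Regulatory Review Extension: +1762 days → 29 December 2035.
Terminal disclaimer: QN-950130 expires on the earlier of 30 December 2031 and 29 December 2035.

December 30, 2031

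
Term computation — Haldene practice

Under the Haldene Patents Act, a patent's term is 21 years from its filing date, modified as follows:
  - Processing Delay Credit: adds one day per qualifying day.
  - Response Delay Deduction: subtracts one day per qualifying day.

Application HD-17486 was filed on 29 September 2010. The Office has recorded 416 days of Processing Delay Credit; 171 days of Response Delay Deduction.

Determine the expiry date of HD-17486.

May 31, 2032

Base term: filing date + 21 years → 29 September 2031.
Processing Delay Credit: +416 days → 18 November 2032.
Response Delay Deduction: −171 days → 31 May 2032.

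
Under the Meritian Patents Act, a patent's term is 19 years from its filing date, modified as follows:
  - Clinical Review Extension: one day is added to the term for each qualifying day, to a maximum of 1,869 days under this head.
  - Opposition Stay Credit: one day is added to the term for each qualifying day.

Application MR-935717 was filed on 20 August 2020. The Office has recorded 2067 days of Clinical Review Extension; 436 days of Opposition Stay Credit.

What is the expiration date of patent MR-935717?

Base term: filing date + 19 years → 20 August 2039.
Clinical Review Extension: 2067 days claimed exceeds the 1869-day cap, so +1869 days → 1 October 2044.
Opposition Stay Credit: +436 days → 11 December 2045.

2045-12-11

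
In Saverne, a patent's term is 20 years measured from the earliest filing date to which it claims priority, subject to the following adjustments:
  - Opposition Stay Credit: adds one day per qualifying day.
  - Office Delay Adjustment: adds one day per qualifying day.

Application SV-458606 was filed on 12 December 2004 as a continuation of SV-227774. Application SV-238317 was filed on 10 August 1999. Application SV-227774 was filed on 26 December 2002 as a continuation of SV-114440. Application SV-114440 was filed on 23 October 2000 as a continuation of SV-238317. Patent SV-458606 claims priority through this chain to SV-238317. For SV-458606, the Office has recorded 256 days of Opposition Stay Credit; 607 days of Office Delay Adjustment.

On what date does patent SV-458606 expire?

December 20, 2021

Earliest priority filing: 10 August 1999.
Base term: 10 August 1999 + 20 years → 10 August 2019.
Opposition Stay Credit: +256 days → 22 April 2020.
Office Delay Adjustment: +607 days → 20 December 2021.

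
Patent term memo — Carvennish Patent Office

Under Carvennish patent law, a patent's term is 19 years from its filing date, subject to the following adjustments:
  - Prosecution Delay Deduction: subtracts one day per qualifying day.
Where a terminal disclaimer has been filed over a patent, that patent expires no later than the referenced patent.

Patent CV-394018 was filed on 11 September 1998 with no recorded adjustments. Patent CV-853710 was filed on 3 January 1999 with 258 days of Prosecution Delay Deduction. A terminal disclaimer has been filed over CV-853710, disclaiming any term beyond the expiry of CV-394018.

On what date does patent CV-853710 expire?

2017-04-20

Natural term of CV-853710:
  Base: filing + 19 years → 3 January 2018.
  Prosecution Delay Deduction: −258 days → 20 April 2017.
Expiry of referenced patent CV-394018:
  Base: filing + 19 years → 11 September 2017.
Terminal disclaimer: CV-853710 expires on the earlier of 20 April 2017 and 11 September 2017.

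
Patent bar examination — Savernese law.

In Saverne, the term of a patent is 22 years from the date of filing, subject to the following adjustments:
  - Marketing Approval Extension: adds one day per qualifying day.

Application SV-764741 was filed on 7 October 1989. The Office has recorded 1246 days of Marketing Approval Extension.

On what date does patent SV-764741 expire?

2015-03-06

Base term: filing date + 22 years → 7 October 2011.
Marketing Approval Extension: +1246 days → 6 March 2015.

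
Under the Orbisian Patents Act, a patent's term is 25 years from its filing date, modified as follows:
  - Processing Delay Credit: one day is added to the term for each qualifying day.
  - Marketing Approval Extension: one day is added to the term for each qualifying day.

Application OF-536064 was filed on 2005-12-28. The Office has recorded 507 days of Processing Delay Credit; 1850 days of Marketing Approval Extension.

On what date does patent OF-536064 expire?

June 11, 2037

Base term: filing date + 25 years → 28 December 2030.
Processing Delay Credit: +507 days → 18 May 2032.
Marketing Approval Extension: +1850 days → 11 June 2037.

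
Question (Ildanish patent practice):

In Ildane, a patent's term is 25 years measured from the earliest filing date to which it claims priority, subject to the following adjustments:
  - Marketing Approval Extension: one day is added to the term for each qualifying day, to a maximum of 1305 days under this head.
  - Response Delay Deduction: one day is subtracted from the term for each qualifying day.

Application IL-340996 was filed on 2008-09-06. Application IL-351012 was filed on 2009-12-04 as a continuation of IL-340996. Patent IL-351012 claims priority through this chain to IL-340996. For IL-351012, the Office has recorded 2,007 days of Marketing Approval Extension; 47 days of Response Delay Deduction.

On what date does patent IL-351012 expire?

February 15, 2037

Earliest priority filing: 6 September 2008.
Base term: 6 September 2008 + 25 years → 6 September 2033.
Marketing Approval Extension: 2007 days claimed exceeds the 1305-day cap, so +1305 days → 3 April 2037.
Response Delay Deduction: −47 days → 15 February 2037.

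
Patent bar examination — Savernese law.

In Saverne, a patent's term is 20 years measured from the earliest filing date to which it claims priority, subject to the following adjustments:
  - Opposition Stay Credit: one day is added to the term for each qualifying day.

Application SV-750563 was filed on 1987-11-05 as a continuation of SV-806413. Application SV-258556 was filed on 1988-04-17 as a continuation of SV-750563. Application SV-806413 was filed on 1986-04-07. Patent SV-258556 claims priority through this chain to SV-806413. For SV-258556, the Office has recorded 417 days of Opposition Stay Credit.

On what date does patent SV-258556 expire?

Earliest priority filing: 7 April 1986.
Base term: 7 April 1986 + 20 years → 7 April 2006.
Opposition Stay Credit: +417 days → 29 May 2007.

2007-05-29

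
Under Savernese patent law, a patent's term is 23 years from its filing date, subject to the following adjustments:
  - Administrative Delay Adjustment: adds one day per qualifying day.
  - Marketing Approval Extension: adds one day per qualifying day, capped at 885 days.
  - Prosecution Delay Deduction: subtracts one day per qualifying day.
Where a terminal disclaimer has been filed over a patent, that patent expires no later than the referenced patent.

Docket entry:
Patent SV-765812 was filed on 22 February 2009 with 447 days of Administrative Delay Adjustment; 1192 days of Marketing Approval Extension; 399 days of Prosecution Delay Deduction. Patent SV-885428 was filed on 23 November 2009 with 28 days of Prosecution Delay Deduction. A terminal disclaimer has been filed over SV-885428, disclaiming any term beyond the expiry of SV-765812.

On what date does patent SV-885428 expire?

2032-10-26

Natural term of SV-885428:
  Base: filing + 23 years → 23 November 2032.
  Prosecution Delay Deduction: −28 days → 26 October 2032.
Expiry of referenced patent SV-765812:
  Base: filing + 23 years → 22 February 2032.
  Administrative Delay Adjustment: +447 days → 14 May 2033.
  Marketing Approval Extension: 1192 days claimed exceeds the 885-day cap, so +885 days → 16 October 2035.
  Prosecution Delay Deduction: −399 days → 12 September 2034.
Terminal disclaimer: SV-885428 expires on the earlier of 26 October 2032 and 12 September 2034.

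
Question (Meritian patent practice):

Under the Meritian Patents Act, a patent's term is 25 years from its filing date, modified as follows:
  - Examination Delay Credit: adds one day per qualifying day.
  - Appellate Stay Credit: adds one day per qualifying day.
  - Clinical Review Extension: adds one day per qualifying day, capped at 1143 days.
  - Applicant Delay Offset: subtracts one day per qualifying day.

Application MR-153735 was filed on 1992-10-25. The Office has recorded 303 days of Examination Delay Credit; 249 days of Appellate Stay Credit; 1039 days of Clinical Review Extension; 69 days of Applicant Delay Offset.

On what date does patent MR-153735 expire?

December 25, 2021

Base term: filing date + 25 years → 25 October 2017.
Examination Delay Credit: +303 days → 24 August 2018.
Appellate Stay Credit: +249 days → 30 April 2019.
Clinical Review Extension: 1039 days (within the 1143-day cap) → +1039 days → 4 March 2022.
Applicant Delay Offset: −69 days → 25 December 2021.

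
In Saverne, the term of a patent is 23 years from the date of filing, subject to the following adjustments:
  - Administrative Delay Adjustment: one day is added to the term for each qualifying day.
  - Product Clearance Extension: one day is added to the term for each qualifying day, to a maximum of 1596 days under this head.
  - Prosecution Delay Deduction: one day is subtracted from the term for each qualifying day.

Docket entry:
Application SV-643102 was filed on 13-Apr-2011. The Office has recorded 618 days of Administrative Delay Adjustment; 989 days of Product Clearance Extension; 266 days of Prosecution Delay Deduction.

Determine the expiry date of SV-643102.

2037-12-14

Base term: filing date + 23 years → 13 April 2034.
Administrative Delay Adjustment: +618 days → 22 December 2035.
Product Clearance Extension: 989 days (within the 1596-day cap) → +989 days → 6 September 2038.
Prosecution Delay Deduction: −266 days → 14 December 2037.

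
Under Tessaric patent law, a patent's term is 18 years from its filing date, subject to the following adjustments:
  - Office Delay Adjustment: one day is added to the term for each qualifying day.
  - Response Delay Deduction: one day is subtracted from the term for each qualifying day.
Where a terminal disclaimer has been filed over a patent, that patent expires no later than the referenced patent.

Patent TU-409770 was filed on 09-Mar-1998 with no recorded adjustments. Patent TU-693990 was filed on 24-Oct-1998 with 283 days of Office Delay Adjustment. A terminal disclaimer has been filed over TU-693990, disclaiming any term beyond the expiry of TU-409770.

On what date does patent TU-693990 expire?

2016-03-09

Natural term of TU-693990:
  Base: filing + 18 years → 24 October 2016.
  Office Delay Adjustment: +283 days → 3 August 2017.
Expiry of referenced patent TU-409770:
  Base: filing + 18 years → 9 March 2016.
Terminal disclaimer: TU-693990 expires on the earlier of 3 August 2017 and 9 March 2016.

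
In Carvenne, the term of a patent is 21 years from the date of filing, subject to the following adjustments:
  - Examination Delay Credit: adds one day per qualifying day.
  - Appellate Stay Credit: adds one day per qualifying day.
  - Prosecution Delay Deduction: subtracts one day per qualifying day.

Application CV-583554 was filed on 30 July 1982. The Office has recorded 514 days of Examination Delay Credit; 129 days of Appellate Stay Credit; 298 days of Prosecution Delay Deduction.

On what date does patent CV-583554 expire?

2004-07-09

Base term: filing date + 21 years → 30 July 2003.
Examination Delay Credit: +514 days → 25 December 2004.
Appellate Stay Credit: +129 days → 3 May 2005.
Prosecution Delay Deduction: −298 days → 9 July 2004.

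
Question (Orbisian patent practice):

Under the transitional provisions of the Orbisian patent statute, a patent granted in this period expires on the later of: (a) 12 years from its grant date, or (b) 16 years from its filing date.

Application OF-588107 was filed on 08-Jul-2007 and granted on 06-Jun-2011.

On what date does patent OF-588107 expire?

(a) grant + 12 years → 6 June 2023.
(b) filing + 16 years → 8 July 2023.
Later of the two: 8 July 2023.

July 8, 2023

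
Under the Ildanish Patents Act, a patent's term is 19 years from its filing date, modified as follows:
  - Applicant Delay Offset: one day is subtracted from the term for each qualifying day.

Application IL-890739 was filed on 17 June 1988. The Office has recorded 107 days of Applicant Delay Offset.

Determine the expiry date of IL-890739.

Base term: filing date + 19 years → 17 June 2007.
Applicant Delay Offset: −107 days → 2 March 2007.

2007-03-02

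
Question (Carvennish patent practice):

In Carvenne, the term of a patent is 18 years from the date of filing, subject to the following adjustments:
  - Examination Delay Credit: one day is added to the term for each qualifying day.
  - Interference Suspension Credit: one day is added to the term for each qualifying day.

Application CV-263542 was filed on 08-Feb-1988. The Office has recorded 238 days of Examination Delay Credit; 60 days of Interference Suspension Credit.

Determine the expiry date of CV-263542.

2006-12-03

Base term: filing date + 18 years → 8 February 2006.
Examination Delay Credit: +238 days → 4 October 2006.
Interference Suspension Credit: +60 days → 3 December 2006.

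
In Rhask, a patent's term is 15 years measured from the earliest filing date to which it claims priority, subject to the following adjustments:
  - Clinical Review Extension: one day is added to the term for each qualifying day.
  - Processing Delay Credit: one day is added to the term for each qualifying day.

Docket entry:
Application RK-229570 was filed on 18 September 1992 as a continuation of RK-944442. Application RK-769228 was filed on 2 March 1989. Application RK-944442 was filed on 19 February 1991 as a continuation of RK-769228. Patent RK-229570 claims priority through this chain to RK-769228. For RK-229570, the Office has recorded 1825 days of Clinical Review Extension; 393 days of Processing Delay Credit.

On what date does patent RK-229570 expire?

Earliest priority filing: 2 March 1989.
Base term: 2 March 1989 + 15 years → 2 March 2004.
Clinical Review Extension: +1825 days → 1 March 2009.
Processing Delay Credit: +393 days → 29 March 2010.

2010-03-29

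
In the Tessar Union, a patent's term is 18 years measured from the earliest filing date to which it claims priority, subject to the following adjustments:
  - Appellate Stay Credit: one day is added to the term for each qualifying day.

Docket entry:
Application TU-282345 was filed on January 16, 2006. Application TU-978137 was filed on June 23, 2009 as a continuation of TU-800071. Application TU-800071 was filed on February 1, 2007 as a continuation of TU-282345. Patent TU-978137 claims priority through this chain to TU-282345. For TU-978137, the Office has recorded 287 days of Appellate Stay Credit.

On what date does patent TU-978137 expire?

October 29, 2024

Earliest priority filing: 16 January 2006.
Base term: 16 January 2006 + 18 years → 16 January 2024.
Appellate Stay Credit: +287 days → 29 October 2024.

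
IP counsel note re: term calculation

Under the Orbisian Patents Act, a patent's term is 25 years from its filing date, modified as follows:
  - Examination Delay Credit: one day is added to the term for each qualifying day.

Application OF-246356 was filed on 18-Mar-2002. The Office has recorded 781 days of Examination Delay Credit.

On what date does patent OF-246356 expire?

Base term: filing date + 25 years → 18 March 2027.
Examination Delay Credit: +781 days → 7 May 2029.

May 7, 2029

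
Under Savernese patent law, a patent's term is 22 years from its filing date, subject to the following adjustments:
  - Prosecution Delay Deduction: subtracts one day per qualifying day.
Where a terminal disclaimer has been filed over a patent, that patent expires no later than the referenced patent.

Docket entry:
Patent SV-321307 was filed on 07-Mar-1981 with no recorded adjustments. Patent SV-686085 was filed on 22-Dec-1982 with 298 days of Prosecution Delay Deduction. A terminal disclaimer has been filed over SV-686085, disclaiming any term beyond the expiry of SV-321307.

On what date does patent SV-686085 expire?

Natural term of SV-686085:
  Base: filing + 22 years → 22 December 2004.
  Prosecution Delay Deduction: −298 days → 28 February 2004.
Expiry of referenced patent SV-321307:
  Base: filing + 22 years → 7 March 2003.
Terminal disclaimer: SV-686085 expires on the earlier of 28 February 2004 and 7 March 2003.

2003-03-07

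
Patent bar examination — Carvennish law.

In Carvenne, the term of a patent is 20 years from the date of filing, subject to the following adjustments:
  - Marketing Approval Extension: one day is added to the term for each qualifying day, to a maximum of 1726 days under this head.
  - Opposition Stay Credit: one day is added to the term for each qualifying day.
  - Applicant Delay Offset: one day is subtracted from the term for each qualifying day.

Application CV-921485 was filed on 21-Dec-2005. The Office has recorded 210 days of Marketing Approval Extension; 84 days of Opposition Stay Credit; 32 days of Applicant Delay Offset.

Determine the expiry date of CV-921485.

September 9, 2026

Base term: filing date + 20 years → 21 December 2025.
Marketing Approval Extension: 210 days (within the 1726-day cap) → +210 days → 19 July 2026.
Opposition Stay Credit: +84 days → 11 October 2026.
Applicant Delay Offset: −32 days → 9 September 2026.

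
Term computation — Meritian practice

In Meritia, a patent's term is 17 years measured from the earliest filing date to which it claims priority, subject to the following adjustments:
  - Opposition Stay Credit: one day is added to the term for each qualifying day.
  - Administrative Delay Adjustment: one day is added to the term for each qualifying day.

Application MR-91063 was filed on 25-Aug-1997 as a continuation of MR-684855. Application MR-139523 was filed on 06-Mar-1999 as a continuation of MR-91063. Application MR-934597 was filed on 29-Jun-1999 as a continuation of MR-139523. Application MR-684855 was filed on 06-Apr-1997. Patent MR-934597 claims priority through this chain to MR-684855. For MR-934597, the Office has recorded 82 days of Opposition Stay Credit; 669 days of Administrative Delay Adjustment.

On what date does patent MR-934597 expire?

Earliest priority filing: 6 April 1997.
Base term: 6 April 1997 + 17 years → 6 April 2014.
Opposition Stay Credit: +82 days → 27 June 2014.
Administrative Delay Adjustment: +669 days → 26 April 2016.

2016-04-26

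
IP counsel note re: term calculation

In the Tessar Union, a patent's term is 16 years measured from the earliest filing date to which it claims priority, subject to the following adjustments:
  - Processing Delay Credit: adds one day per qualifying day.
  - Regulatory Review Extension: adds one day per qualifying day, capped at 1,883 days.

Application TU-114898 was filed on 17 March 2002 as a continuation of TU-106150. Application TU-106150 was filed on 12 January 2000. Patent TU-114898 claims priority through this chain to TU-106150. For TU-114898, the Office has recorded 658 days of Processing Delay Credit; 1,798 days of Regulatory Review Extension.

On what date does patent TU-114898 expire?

Earliest priority filing: 12 January 2000.
Base term: 12 January 2000 + 16 years → 12 January 2016.
Processing Delay Credit: +658 days → 31 October 2017.
Regulatory Review Extension: 1798 days (within the 1883-day cap) → +1798 days → 3 October 2022.

2022-10-03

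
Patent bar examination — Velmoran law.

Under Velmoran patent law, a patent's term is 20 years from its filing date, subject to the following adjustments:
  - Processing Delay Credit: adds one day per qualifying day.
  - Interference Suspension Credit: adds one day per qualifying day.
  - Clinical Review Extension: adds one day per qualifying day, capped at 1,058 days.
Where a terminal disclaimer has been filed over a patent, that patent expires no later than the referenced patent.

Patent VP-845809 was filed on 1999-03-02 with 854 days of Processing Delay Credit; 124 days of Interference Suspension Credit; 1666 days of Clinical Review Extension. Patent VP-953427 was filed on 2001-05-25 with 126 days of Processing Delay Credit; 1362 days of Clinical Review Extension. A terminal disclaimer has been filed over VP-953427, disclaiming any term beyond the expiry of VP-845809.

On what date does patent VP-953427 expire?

August 21, 2024

Natural term of VP-953427:
  Base: filing + 20 years → 25 May 2021.
  Processing Delay Credit: +126 days → 28 September 2021.
  Clinical Review Extension: 1362 days claimed exceeds the 1058-day cap, so +1058 days → 21 August 2024.
Expiry of referenced patent VP-845809:
  Base: filing + 20 years → 2 March 2019.
  Processing Delay Credit: +854 days → 3 July 2021.
  Interference Suspension Credit: +124 days → 4 November 2021.
  Clinical Review Extension: 1666 days claimed exceeds the 1058-day cap, so +1058 days → 27 September 2024.
Terminal disclaimer: VP-953427 expires on the earlier of 21 August 2024 and 27 September 2024.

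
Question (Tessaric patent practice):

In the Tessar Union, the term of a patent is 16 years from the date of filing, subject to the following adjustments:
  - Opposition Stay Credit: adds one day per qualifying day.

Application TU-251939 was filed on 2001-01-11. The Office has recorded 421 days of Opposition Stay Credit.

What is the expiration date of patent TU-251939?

Base term: filing date + 16 years → 11 January 2017.
Opposition Stay Credit: +421 days → 8 March 2018.

2018-03-08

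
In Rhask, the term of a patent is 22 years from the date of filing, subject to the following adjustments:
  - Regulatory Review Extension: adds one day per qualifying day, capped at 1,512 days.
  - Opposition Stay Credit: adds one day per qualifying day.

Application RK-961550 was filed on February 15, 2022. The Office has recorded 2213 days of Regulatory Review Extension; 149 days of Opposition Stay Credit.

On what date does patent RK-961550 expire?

2048-09-02

Base term: filing date + 22 years → 15 February 2044.
Regulatory Review Extension: 2213 days claimed exceeds the 1512-day cap, so +1512 days → 6 April 2048.
Opposition Stay Credit: +149 days → 2 September 2048.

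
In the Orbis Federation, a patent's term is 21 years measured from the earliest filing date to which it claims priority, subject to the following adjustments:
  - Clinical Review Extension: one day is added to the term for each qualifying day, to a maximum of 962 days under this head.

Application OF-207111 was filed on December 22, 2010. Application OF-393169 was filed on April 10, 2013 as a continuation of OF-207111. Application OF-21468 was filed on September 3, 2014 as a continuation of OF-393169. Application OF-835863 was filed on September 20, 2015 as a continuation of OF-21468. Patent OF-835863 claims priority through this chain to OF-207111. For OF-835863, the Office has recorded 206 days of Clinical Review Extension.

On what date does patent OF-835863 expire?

July 15, 2032

Earliest priority filing: 22 December 2010.
Base term: 22 December 2010 + 21 years → 22 December 2031.
Clinical Review Extension: 206 days (within the 962-day cap) → +206 days → 15 July 2032.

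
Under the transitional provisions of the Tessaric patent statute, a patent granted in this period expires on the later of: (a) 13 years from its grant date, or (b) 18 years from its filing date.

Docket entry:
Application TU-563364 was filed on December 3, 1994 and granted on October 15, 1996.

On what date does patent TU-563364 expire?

December 3, 2012

(a) grant + 13 years → 15 October 2009.
(b) filing + 18 years → 3 December 2012.
Later of the two: 3 December 2012.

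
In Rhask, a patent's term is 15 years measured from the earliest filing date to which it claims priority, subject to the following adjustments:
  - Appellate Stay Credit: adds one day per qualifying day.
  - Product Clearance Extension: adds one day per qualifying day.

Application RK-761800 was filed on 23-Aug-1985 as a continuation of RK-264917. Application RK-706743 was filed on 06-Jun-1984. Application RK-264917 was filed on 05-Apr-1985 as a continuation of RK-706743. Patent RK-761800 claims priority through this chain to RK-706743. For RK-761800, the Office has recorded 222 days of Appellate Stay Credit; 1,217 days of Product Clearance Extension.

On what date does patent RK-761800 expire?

Earliest priority filing: 6 June 1984.
Base term: 6 June 1984 + 15 years → 6 June 1999.
Appellate Stay Credit: +222 days → 14 January 2000.
Product Clearance Extension: +1217 days → 15 May 2003.

2003-05-15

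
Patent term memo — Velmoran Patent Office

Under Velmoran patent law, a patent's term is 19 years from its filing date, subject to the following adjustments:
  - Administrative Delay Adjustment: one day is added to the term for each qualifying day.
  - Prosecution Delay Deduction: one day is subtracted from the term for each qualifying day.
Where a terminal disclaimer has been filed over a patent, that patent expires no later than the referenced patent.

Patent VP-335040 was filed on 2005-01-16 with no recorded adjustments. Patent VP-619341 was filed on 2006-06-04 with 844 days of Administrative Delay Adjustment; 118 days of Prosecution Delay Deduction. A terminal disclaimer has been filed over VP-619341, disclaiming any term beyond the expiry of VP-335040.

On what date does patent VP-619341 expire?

Natural term of VP-619341:
  Base: filing + 19 years → 4 June 2025.
  Administrative Delay Adjustment: +844 days → 26 September 2027.
  Prosecution Delay Deduction: −118 days → 31 May 2027.
Expiry of referenced patent VP-335040:
  Base: filing + 19 years → 16 January 2024.
Terminal disclaimer: VP-619341 expires on the earlier of 31 May 2027 and 16 January 2024.

January 16, 2024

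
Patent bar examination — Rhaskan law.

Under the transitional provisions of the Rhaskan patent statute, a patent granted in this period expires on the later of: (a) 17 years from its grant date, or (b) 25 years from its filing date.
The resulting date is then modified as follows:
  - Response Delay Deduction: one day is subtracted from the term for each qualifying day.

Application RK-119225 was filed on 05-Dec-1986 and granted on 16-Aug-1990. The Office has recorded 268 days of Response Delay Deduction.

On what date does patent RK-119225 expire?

(a) grant + 17 years → 16 August 2007.
(b) filing + 25 years → 5 December 2011.
Later of the two: 5 December 2011.
Response Delay Deduction: −268 days → 12 March 2011.

2011-03-12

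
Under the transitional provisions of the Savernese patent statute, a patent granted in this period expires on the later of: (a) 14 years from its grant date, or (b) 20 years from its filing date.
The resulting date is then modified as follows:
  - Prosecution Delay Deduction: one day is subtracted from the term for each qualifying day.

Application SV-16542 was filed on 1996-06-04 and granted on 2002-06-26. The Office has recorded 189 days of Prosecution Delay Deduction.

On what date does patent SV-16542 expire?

2015-12-20

(a) grant + 14 years → 26 June 2016.
(b) filing + 20 years → 4 June 2016.
Later of the two: 26 June 2016.
Prosecution Delay Deduction: −189 days → 20 December 2015.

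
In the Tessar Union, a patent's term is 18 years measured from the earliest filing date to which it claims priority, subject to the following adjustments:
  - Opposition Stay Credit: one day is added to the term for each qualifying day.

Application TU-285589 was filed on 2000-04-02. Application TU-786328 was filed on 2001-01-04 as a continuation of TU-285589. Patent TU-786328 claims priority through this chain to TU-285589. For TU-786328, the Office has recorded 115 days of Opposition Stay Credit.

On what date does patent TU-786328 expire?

2018-07-26

Earliest priority filing: 2 April 2000.
Base term: 2 April 2000 + 18 years → 2 April 2018.
Opposition Stay Credit: +115 days → 26 July 2018.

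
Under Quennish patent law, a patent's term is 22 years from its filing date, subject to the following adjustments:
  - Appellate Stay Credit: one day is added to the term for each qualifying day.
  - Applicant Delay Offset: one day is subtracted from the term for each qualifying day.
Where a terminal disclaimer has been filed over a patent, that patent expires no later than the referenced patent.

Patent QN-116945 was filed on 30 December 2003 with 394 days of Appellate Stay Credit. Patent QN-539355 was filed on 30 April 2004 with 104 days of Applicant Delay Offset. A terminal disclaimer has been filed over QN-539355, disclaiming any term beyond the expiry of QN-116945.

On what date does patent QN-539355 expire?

2026-01-16

Natural term of QN-539355:
  Base: filing + 22 years → 30 April 2026.
  Applicant Delay Offset: −104 days → 16 January 2026.
Expiry of referenced patent QN-116945:
  Base: filing + 22 years → 30 December 2025.
  Appellate Stay Credit: +394 days → 28 January 2027.
Terminal disclaimer: QN-539355 expires on the earlier of 16 January 2026 and 28 January 2027.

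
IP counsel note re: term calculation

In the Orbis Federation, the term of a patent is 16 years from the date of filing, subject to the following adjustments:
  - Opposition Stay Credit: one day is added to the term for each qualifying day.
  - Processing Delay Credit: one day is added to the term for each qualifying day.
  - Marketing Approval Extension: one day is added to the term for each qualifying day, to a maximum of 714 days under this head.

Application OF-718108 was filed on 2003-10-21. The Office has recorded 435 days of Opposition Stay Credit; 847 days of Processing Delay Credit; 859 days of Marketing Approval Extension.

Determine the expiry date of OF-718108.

Base term: filing date + 16 years → 21 October 2019.
Opposition Stay Credit: +435 days → 29 December 2020.
Processing Delay Credit: +847 days → 25 April 2023.
Marketing Approval Extension: 859 days claimed exceeds the 714-day cap, so +714 days → 8 April 2025.

April 8, 2025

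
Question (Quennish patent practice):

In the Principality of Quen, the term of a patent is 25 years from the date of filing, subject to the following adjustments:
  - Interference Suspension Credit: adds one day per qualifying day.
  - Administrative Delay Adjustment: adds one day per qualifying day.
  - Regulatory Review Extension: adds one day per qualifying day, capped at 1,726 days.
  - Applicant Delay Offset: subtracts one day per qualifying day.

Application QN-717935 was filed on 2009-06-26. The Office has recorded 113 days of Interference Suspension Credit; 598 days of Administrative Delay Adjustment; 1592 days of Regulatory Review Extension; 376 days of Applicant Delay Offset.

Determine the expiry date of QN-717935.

Base term: filing date + 25 years → 26 June 2034.
Interference Suspension Credit: +113 days → 17 October 2034.
Administrative Delay Adjustment: +598 days → 6 June 2036.
Regulatory Review Extension: 1592 days (within the 1726-day cap) → +1592 days → 15 October 2040.
Applicant Delay Offset: −376 days → 5 October 2039.

2039-10-05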